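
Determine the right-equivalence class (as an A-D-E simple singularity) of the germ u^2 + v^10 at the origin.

A9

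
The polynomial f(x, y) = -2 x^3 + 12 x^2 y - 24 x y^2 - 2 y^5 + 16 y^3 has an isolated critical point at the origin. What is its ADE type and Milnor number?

The Hessian of f at 0 is [[0, 0], [0, 0]] with rank 0, so corank 2. A Groebner basis of the Jacobian ideal J(f) in C{x,y} is {y^4, x^2 - 4*x*y + 4*y^2}; counting standard monomials gives mu = 8. Corank 2; j^3 = -2*(x - 2*y)^3 is a perfect cube, so E-series; the 5-jet and mu = 8 give E_8.

Type E8, Milnor number mu = 8.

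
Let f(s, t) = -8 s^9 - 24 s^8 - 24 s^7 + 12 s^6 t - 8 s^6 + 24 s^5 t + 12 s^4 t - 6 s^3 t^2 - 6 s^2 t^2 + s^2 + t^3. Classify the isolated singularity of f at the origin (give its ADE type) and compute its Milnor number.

The Hessian of f at 0 is [[2, 0], [0, 0]] with rank 1, so corank 1. A Groebner basis of the Jacobian ideal J(f) in C{s,t} is {t^2, s}; counting standard monomials gives mu = 2. Corank 1: A-series; mu = 2 gives A_2.

Type A_2, Milnor number mu = 2.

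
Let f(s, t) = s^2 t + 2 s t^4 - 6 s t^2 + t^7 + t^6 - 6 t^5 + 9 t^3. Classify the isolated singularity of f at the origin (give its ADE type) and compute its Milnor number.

Type D_{7}, Milnor number mu = 7.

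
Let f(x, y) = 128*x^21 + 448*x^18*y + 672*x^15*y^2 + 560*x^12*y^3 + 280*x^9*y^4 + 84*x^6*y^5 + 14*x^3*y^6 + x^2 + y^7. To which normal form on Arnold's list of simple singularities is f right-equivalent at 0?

A_6

The Hessian of f at 0 has rank 1. Corank 1: A-series; mu = 6 gives A_6.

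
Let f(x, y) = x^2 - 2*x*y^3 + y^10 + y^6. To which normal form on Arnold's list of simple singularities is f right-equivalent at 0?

A9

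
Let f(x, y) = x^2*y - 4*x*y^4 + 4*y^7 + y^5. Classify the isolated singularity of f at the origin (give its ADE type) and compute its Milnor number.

The Hessian of f at 0 is [[0, 0], [0, 0]] with rank 0, so corank 2. A Groebner basis of the Jacobian ideal J(f) in C{x,y} is {-x*y/2 + y^4, x*y^2, x^2 + 5*x*y/2}; counting standard monomials gives mu = 6. Corank 2; j^3 = x^2*y has shape L^2 M (L != M), so D-series; mu = 6 gives D_6.

Type D_6, Milnor number mu = 6.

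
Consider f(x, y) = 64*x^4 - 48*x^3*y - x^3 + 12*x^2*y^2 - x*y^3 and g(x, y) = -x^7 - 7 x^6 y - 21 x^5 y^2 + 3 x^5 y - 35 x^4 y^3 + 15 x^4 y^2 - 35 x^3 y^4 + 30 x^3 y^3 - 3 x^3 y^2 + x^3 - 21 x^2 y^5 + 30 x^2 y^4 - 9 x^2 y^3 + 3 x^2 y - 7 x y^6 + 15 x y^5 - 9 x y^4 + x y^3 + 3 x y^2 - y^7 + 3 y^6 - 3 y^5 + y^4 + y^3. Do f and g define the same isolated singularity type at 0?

The Hessian of f at 0 has rank 0. Corank 2; j^3 = -x^3 is a perfect cube, so E-series; the 4-jet and mu = 7 give E_7. The Hessian of g at 0 has rank 0. Corank 2; j^3 = (x + y)^3 is a perfect cube, so E-series; the 4-jet and mu = 7 give E_7. Both have type E_7, hence right-equivalent.

Yes.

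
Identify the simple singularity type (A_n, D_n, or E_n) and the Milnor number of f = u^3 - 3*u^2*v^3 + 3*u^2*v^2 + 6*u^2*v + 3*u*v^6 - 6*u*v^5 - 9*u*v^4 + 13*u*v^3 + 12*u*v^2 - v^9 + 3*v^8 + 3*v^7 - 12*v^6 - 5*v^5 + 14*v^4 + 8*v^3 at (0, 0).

The Hessian of f at 0 has rank 0. Corank 2; j^3 = (u + 2*v)^3 is a perfect cube, so E-series; the 4-jet and mu = 7 give E_7.

Type E_7, Milnor number mu = 7.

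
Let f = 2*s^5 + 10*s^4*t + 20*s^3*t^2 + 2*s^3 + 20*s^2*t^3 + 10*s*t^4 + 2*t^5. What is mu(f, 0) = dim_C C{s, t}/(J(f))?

The Hessian of f at 0 is [[0, 0], [0, 0]] with rank 0, so corank 2. A Groebner basis of the Jacobian ideal J(f) in C{s,t} is {t^5, s*t^3 + t^4/4, s^2}; counting standard monomials gives mu = 8. Corank 2; j^3 = 2*s^3 is a perfect cube, so E-series; the 5-jet and mu = 8 give E_8.

8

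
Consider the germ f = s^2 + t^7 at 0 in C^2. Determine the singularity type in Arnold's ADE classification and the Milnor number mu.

Type A6, Milnor number mu = 6.

The Hessian of f at 0 has rank 1. Corank 1: A-series; mu = 6 gives A_6.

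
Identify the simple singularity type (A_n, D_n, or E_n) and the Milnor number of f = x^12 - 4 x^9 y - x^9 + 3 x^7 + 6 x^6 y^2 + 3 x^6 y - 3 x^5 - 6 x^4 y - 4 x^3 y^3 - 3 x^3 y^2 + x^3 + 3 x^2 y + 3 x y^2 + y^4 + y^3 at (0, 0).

Type E_{6}, Milnor number mu = 6.

The Hessian of f at 0 has rank 0. Corank 2; j^3 = (x + y)^3 is a perfect cube, so E-series; the 4-jet and mu = 6 give E_6.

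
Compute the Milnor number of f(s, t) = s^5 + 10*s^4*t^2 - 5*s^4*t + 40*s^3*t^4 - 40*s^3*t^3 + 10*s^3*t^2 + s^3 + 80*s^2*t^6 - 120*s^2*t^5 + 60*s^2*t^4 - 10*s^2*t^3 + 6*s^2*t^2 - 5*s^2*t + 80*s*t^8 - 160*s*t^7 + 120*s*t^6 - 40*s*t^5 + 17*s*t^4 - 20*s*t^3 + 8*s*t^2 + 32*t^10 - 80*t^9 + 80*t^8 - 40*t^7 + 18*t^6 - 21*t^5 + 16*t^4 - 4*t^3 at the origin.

6

The Hessian of f at 0 has rank 0. Corank 2; j^3 = (s - 2*t)^2*(s - t) has shape L^2 M (L != M), so D-series; mu = 6 gives D_6.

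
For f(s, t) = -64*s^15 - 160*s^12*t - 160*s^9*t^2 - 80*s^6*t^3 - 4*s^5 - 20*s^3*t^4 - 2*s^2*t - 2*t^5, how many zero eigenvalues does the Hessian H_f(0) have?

2

The Hessian at 0 is [[0, 0], [0, 0]] of rank 0; hence corank 2.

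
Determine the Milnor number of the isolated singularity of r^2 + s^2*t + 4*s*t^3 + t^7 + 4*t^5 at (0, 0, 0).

8

The Hessian of f at 0 has rank 1. Corank 2; j^3 = s^2*t has shape L^2 M (L != M), so D-series; mu = 8 gives D_8.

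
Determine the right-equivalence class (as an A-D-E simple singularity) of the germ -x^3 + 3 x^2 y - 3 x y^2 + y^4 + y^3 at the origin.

E_{6}

The Hessian of f at 0 has rank 0. Corank 2; j^3 = -(x - y)^3 is a perfect cube, so E-series; the 4-jet and mu = 6 give E_6.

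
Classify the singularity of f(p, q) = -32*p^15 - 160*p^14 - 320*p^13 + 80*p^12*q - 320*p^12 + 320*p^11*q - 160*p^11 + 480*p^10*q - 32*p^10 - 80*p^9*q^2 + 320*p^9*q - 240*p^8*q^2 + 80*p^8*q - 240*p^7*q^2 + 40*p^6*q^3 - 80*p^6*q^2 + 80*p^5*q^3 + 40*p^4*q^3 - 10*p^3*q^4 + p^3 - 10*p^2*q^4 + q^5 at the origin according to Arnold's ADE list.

E_{8}

The Hessian of f at 0 is [[0, 0], [0, 0]] with rank 0, so corank 2. A Groebner basis of the Jacobian ideal J(f) in C{p,q} is {q^4, p^2}; counting standard monomials gives mu = 8. Corank 2; j^3 = p^3 is a perfect cube, so E-series; the 5-jet and mu = 8 give E_8.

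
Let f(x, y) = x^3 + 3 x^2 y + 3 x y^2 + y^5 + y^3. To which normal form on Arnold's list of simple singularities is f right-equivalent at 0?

E_8

The Hessian of f at 0 has rank 0. Corank 2; j^3 = (x + y)^3 is a perfect cube, so E-series; the 5-jet and mu = 8 give E_8.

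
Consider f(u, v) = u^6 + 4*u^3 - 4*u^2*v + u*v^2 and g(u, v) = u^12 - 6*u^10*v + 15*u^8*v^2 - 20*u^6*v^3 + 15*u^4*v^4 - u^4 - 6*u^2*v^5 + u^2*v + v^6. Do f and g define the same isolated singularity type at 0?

The Hessian of f at 0 has rank 0. Corank 2; j^3 = u*(2*u - v)^2 has shape L^2 M (L != M), so D-series; mu = 7 gives D_7. The Hessian of g at 0 has rank 0. Corank 2; j^3 = u^2*v has shape L^2 M (L != M), so D-series; mu = 7 gives D_7. Both have type D_7, hence right-equivalent.

Yes.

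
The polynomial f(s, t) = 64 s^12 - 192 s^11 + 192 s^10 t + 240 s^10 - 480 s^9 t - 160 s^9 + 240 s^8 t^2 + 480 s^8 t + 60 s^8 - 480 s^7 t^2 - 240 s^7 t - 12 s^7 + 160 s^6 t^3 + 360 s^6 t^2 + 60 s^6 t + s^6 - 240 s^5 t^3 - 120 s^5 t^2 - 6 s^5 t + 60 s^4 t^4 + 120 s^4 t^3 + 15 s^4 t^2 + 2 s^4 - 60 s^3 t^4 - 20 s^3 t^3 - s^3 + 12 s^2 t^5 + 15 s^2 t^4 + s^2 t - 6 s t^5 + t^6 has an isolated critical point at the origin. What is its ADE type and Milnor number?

The Hessian of f at 0 is [[0, 0], [0, 0]] with rank 0, so corank 2. A Groebner basis of the Jacobian ideal J(f) in C{s,t} is {s*t/6 + t^5, s*t^2, s^2 - s*t}; counting standard monomials gives mu = 7. Corank 2; j^3 = -s^2*(s - t) has shape L^2 M (L != M), so D-series; mu = 7 gives D_7.

Type D_{7}, Milnor number mu = 7.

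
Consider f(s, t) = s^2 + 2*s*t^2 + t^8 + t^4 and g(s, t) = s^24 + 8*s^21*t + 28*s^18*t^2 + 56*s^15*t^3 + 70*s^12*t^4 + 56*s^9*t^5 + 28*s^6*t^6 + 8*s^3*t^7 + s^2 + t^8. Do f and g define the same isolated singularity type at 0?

Yes.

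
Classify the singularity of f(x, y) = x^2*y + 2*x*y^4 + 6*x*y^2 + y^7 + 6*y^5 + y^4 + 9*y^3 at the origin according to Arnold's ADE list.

The Hessian of f at 0 has rank 0. Corank 2; j^3 = y*(x + 3*y)^2 has shape L^2 M (L != M), so D-series; mu = 5 gives D_5.

D_5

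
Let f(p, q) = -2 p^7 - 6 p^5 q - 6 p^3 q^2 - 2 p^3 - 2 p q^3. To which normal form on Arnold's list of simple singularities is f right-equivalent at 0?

E_{7}

The Hessian of f at 0 is [[0, 0], [0, 0]] with rank 0, so corank 2. A Groebner basis of the Jacobian ideal J(f) in C{p,q} is {p^3, p*q^2, 3*p^2 + q^3}; counting standard monomials gives mu = 7. Corank 2; j^3 = -2*p^3 is a perfect cube, so E-series; the 4-jet and mu = 7 give E_7.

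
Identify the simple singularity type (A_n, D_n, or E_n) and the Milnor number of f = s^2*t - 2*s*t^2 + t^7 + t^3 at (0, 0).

The Hessian of f at 0 is [[0, 0], [0, 0]] with rank 0, so corank 2. A Groebner basis of the Jacobian ideal J(f) in C{s,t} is {s^2/7 + t^6 - t^2/7, s^3 - t^3, s*t - t^2}; counting standard monomials gives mu = 8. Corank 2; j^3 = t*(s - t)^2 has shape L^2 M (L != M), so D-series; mu = 8 gives D_8.

Type D_8, Milnor number mu = 8.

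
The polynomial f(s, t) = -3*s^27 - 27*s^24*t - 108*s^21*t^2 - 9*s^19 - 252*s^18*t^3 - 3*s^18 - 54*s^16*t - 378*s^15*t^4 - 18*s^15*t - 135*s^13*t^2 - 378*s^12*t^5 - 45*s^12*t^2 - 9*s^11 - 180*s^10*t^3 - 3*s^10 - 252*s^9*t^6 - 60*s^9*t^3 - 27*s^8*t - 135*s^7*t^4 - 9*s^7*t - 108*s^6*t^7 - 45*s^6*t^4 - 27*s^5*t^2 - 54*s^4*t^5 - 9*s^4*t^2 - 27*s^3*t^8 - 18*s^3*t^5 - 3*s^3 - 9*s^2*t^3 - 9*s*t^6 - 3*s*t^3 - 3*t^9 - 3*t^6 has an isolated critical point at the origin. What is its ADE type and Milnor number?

Type E_{7}, Milnor number mu = 7.

The Hessian of f at 0 is [[0, 0], [0, 0]] with rank 0, so corank 2. A Groebner basis of the Jacobian ideal J(f) in C{s,t} is {s^3, s*t^2, 3*s^2 + t^3}; counting standard monomials gives mu = 7. Corank 2; j^3 = -3*s^3 is a perfect cube, so E-series; the 4-jet and mu = 7 give E_7.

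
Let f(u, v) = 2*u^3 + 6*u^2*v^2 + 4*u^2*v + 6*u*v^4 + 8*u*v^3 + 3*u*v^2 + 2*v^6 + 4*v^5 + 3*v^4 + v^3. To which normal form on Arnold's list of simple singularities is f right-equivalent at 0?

D_4

The Hessian of f at 0 has rank 0. Corank 2; j^3 = (u + v)*(2*u^2 + 2*u*v + v^2) splits into three distinct lines over C (the quadratic factor has nonzero discriminant), so D_4.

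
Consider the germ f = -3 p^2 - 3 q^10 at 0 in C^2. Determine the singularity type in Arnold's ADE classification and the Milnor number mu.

The Hessian of f at 0 has rank 1. Corank 1: A-series; mu = 9 gives A_9.

Type A_9, Milnor number mu = 9.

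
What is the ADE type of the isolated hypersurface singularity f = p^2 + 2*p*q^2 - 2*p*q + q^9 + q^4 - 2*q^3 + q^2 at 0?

The Hessian of f at 0 has rank 1. Corank 1: A-series; mu = 8 gives A_8.

A_8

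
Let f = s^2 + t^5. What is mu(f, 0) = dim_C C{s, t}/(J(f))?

4

The Hessian of f at 0 has rank 1. Corank 1: A-series; mu = 4 gives A_4.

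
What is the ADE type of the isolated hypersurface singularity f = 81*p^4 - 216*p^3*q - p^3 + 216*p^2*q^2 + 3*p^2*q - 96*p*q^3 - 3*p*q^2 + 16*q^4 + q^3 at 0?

The Hessian of f at 0 is [[0, 0], [0, 0]] with rank 0, so corank 2. A Groebner basis of the Jacobian ideal J(f) in C{p,q} is {q^4, p*q^2 - 8*q^3/9, p^2 - 2*p*q + q^2}; counting standard monomials gives mu = 6. Corank 2; j^3 = -(p - q)^3 is a perfect cube, so E-series; the 4-jet and mu = 6 give E_6.

E6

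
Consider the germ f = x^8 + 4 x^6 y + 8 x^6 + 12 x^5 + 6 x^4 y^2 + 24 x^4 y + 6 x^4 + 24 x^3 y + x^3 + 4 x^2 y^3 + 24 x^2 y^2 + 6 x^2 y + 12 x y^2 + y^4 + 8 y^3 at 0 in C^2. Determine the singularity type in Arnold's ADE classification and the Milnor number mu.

Type E_{6}, Milnor number mu = 6.

The Hessian of f at 0 has rank 0. Corank 2; j^3 = (x + 2*y)^3 is a perfect cube, so E-series; the 4-jet and mu = 6 give E_6.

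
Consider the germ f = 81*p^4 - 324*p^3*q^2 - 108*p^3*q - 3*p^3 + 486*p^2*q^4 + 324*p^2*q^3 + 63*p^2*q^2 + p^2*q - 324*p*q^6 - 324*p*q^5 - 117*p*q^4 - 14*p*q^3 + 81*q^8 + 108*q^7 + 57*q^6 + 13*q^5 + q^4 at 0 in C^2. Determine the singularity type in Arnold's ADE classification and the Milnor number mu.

Type D_{5}, Milnor number mu = 5.

The Hessian of f at 0 is [[0, 0], [0, 0]] with rank 0, so corank 2. A Groebner basis of the Jacobian ideal J(f) in C{p,q} is {p*q^2, p*q/11 + q^3, p^2 - 4*p*q/11}; counting standard monomials gives mu = 5. Corank 2; j^3 = -p^2*(3*p - q) has shape L^2 M (L != M), so D-series; mu = 5 gives D_5.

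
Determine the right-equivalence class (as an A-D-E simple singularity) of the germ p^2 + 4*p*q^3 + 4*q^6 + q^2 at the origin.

A_{1}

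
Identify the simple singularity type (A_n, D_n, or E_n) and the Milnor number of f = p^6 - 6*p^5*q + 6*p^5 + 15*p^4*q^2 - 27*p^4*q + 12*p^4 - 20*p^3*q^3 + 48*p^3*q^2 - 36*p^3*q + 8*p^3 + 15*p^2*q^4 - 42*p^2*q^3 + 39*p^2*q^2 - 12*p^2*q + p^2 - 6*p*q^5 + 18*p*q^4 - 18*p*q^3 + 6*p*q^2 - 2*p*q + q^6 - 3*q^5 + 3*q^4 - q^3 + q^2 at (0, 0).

Type A2, Milnor number mu = 2.

The Hessian of f at 0 has rank 1. Corank 1: A-series; mu = 2 gives A_2.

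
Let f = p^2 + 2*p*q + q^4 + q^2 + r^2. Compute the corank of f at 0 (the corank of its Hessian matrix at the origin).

1

The Hessian at 0 is [[2, 2, 0], [2, 2, 0], [0, 0, 2]] of rank 2; hence corank 1.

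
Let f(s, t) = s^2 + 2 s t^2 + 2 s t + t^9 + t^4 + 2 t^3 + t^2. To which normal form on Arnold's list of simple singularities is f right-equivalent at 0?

A_8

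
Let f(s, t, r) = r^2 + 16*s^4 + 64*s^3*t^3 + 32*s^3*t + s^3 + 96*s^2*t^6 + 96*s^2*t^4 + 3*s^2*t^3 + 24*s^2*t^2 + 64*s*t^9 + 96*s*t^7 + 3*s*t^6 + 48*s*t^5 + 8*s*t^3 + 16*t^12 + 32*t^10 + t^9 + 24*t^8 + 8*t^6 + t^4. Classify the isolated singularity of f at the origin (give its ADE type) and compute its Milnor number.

The Hessian of f at 0 has rank 1. Corank 2; j^3 = s^3 is a perfect cube, so E-series; the 4-jet and mu = 6 give E_6.

Type E6, Milnor number mu = 6.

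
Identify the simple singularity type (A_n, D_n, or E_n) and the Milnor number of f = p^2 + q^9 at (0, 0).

The Hessian of f at 0 is [[2, 0], [0, 0]] with rank 1, so corank 1. A Groebner basis of the Jacobian ideal J(f) in C{p,q} is {q^8, p}; counting standard monomials gives mu = 8. Corank 1: A-series; mu = 8 gives A_8.

Type A_8, Milnor number mu = 8.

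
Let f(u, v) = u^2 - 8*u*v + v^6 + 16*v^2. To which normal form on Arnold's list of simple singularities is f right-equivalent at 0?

The Hessian of f at 0 has rank 1. Corank 1: A-series; mu = 5 gives A_5.

A5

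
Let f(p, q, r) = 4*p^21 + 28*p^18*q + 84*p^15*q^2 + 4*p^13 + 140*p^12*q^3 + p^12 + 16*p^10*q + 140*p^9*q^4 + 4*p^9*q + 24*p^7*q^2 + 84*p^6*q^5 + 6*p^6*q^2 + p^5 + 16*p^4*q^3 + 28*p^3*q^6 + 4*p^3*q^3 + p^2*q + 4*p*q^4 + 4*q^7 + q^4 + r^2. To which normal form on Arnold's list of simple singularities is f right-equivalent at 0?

D5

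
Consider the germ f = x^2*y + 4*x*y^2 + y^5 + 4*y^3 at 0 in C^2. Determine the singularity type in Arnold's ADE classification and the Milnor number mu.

The Hessian of f at 0 is [[0, 0], [0, 0]] with rank 0, so corank 2. A Groebner basis of the Jacobian ideal J(f) in C{x,y} is {x^2/5 + y^4 - 4*y^2/5, x^3 + 8*y^3, x*y + 2*y^2}; counting standard monomials gives mu = 6. Corank 2; j^3 = y*(x + 2*y)^2 has shape L^2 M (L != M), so D-series; mu = 6 gives D_6.

Type D_{6}, Milnor number mu = 6.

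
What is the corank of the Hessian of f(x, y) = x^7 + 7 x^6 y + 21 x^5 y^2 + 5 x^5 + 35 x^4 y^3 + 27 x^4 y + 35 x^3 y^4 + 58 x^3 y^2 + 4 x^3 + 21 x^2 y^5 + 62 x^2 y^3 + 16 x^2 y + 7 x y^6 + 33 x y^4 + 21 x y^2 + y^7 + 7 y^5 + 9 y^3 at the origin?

2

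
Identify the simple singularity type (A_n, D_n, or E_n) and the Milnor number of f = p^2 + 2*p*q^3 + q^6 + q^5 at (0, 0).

Type A4, Milnor number mu = 4.

The Hessian of f at 0 has rank 1. Corank 1: A-series; mu = 4 gives A_4.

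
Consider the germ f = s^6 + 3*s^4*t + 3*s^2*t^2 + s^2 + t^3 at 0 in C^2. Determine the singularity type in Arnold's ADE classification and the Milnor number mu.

Type A2, Milnor number mu = 2.

The Hessian of f at 0 has rank 1. Corank 1: A-series; mu = 2 gives A_2.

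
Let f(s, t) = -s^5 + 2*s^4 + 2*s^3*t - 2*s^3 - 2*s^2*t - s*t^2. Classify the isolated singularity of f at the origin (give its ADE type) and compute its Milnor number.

Type D4, Milnor number mu = 4.

The Hessian of f at 0 is [[0, 0], [0, 0]] with rank 0, so corank 2. A Groebner basis of the Jacobian ideal J(f) in C{s,t} is {t^3, s^2 + t^2/2, s*t - t^2/2}; counting standard monomials gives mu = 4. Corank 2; j^3 = -s*(2*s^2 + 2*s*t + t^2) splits into three distinct lines over C (the quadratic factor has nonzero discriminant), so D_4.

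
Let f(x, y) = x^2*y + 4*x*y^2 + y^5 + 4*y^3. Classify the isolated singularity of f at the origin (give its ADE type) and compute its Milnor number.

The Hessian of f at 0 is [[0, 0], [0, 0]] with rank 0, so corank 2. A Groebner basis of the Jacobian ideal J(f) in C{x,y} is {x^2/5 + y^4 - 4*y^2/5, x^3 + 8*y^3, x*y + 2*y^2}; counting standard monomials gives mu = 6. Corank 2; j^3 = y*(x + 2*y)^2 has shape L^2 M (L != M), so D-series; mu = 6 gives D_6.

Type D_{6}, Milnor number mu = 6.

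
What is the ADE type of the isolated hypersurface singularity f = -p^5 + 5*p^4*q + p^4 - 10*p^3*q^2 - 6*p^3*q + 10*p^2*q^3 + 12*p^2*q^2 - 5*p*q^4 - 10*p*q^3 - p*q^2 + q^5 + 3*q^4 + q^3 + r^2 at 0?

The Hessian of f at 0 has rank 1. Corank 2; j^3 = -q^2*(p - q) has shape L^2 M (L != M), so D-series; mu = 5 gives D_5.

D_{5}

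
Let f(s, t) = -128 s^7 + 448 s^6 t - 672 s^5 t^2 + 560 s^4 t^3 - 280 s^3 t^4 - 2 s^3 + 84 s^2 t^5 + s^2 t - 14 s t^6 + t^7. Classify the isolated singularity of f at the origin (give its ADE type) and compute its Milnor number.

Type D_{8}, Milnor number mu = 8.

The Hessian of f at 0 has rank 0. Corank 2; j^3 = -s^2*(2*s - t) has shape L^2 M (L != M), so D-series; mu = 8 gives D_8.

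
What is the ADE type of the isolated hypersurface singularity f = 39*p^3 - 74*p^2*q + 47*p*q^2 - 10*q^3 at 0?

The Hessian of f at 0 has rank 0. Corank 2; j^3 = (3*p - 2*q)*(13*p^2 - 16*p*q + 5*q^2) splits into three distinct lines over C (the quadratic factor has nonzero discriminant), so D_4.

D4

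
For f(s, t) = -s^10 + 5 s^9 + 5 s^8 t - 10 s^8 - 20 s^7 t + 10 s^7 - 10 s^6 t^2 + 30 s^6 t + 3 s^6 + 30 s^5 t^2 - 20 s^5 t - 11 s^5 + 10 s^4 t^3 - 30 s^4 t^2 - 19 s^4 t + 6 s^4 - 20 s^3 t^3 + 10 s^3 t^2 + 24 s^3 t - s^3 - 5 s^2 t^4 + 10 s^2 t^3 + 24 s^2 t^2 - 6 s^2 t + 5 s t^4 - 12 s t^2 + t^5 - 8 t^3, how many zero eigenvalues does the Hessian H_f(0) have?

The Hessian at 0 is [[0, 0], [0, 0]] of rank 0; hence corank 2.

2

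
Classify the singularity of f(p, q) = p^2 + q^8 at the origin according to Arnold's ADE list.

The Hessian of f at 0 has rank 1. Corank 1: A-series; mu = 7 gives A_7.

A_7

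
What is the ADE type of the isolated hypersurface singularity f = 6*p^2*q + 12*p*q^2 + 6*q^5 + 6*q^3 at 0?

D_6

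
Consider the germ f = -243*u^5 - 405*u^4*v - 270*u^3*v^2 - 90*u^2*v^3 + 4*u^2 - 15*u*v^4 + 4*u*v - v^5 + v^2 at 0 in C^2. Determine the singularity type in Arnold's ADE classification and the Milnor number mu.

Type A_4, Milnor number mu = 4.

The Hessian of f at 0 has rank 1. Corank 1: A-series; mu = 4 gives A_4.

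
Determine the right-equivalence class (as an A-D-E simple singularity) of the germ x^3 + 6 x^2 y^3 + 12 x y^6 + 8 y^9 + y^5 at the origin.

The Hessian of f at 0 is [[0, 0], [0, 0]] with rank 0, so corank 2. A Groebner basis of the Jacobian ideal J(f) in C{x,y} is {x^2/4 + x*y^3, y^4, x^3, x^2*y}; counting standard monomials gives mu = 8. Corank 2; j^3 = x^3 is a perfect cube, so E-series; the 5-jet and mu = 8 give E_8.

E_8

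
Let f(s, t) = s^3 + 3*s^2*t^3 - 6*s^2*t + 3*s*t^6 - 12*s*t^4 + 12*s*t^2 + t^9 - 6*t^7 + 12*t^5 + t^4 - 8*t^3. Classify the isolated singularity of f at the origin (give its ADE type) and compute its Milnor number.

Type E6, Milnor number mu = 6.

The Hessian of f at 0 has rank 0. Corank 2; j^3 = (s - 2*t)^3 is a perfect cube, so E-series; the 4-jet and mu = 6 give E_6.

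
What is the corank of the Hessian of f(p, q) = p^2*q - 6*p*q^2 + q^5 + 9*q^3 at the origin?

The Hessian at 0 is [[0, 0], [0, 0]] of rank 0; hence corank 2.

2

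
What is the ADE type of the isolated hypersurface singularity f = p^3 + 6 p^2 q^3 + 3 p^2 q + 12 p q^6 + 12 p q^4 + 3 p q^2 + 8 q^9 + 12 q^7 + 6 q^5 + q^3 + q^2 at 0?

A_{2}

The Hessian of f at 0 is [[0, 0], [0, 2]] with rank 1, so corank 1. A Groebner basis of the Jacobian ideal J(f) in C{p,q} is {p^2, q}; counting standard monomials gives mu = 2. Corank 1: A-series; mu = 2 gives A_2.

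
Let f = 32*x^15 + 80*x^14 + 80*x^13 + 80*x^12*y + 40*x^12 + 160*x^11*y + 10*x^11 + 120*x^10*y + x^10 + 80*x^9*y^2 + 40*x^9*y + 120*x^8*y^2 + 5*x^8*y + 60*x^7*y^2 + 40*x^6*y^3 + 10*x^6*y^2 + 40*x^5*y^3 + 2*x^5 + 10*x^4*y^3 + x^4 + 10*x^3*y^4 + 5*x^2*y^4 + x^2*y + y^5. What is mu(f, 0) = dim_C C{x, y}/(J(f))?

The Hessian of f at 0 has rank 0. Corank 2; j^3 = x^2*y has shape L^2 M (L != M), so D-series; mu = 6 gives D_6.

6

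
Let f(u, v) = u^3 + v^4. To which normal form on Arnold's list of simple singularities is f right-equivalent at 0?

The Hessian of f at 0 is [[0, 0], [0, 0]] with rank 0, so corank 2. A Groebner basis of the Jacobian ideal J(f) in C{u,v} is {v^3, u^2}; counting standard monomials gives mu = 6. Corank 2; j^3 = u^3 is a perfect cube, so E-series; the 4-jet and mu = 6 give E_6.

E_{6}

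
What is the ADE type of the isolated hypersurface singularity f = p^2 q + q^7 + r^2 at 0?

The Hessian of f at 0 has rank 1. Corank 2; j^3 = p^2*q has shape L^2 M (L != M), so D-series; mu = 8 gives D_8.

D_{8}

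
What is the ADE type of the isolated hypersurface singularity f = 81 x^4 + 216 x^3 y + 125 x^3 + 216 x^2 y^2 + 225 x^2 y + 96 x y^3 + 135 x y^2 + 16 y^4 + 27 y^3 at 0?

The Hessian of f at 0 has rank 0. Corank 2; j^3 = (5*x + 3*y)^3 is a perfect cube, so E-series; the 4-jet and mu = 6 give E_6.

E6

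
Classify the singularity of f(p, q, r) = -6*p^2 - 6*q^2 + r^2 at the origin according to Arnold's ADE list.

The Hessian of f at 0 is [[-12, 0, 0], [0, -12, 0], [0, 0, 2]] with rank 3, so corank 0. A Groebner basis of the Jacobian ideal J(f) in C{p,q,r} is {p, q, r}; counting standard monomials gives mu = 1. Corank 0: nondegenerate Morse point, so A_1.

A_1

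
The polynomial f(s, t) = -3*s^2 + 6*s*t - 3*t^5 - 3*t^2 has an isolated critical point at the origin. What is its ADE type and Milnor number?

Type A_{4}, Milnor number mu = 4.

The Hessian of f at 0 has rank 1. Corank 1: A-series; mu = 4 gives A_4.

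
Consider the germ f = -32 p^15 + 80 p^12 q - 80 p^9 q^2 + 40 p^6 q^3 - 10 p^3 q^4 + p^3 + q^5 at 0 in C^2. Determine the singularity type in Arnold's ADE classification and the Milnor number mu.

Type E_{8}, Milnor number mu = 8.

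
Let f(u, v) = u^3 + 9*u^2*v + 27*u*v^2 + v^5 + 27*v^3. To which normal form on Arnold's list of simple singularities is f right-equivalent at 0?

E_{8}

The Hessian of f at 0 has rank 0. Corank 2; j^3 = (u + 3*v)^3 is a perfect cube, so E-series; the 5-jet and mu = 8 give E_8.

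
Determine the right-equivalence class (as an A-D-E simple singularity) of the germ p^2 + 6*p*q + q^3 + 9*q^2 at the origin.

A_{2}

The Hessian of f at 0 is [[2, 6], [6, 18]] with rank 1, so corank 1. A Groebner basis of the Jacobian ideal J(f) in C{p,q} is {q^2, p + 3*q}; counting standard monomials gives mu = 2. Corank 1: A-series; mu = 2 gives A_2.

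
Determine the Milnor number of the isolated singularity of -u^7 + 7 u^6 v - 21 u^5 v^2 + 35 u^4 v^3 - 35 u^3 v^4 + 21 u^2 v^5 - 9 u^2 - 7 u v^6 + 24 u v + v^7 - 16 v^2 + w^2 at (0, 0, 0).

The Hessian of f at 0 is [[-18, 24, 0], [24, -32, 0], [0, 0, 2]] with rank 2, so corank 1. A Groebner basis of the Jacobian ideal J(f) in C{u,v,w} is {v^6, u - 4*v/3, w}; counting standard monomials gives mu = 6. Corank 1: A-series; mu = 6 gives A_6.

6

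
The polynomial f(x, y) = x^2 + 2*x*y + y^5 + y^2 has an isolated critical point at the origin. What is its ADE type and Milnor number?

Type A4, Milnor number mu = 4.

The Hessian of f at 0 has rank 1. Corank 1: A-series; mu = 4 gives A_4.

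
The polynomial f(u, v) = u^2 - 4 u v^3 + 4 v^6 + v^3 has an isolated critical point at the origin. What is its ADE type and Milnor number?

Type A_{2}, Milnor number mu = 2.

The Hessian of f at 0 is [[2, 0], [0, 0]] with rank 1, so corank 1. A Groebner basis of the Jacobian ideal J(f) in C{u,v} is {v^2, u}; counting standard monomials gives mu = 2. Corank 1: A-series; mu = 2 gives A_2.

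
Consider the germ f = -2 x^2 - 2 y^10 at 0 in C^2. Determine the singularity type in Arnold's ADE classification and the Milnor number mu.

Type A_9, Milnor number mu = 9.

The Hessian of f at 0 has rank 1. Corank 1: A-series; mu = 9 gives A_9.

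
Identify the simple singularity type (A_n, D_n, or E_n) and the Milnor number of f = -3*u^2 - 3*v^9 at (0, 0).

Type A_{8}, Milnor number mu = 8.

The Hessian of f at 0 is [[-6, 0], [0, 0]] with rank 1, so corank 1. A Groebner basis of the Jacobian ideal J(f) in C{u,v} is {v^8, u}; counting standard monomials gives mu = 8. Corank 1: A-series; mu = 8 gives A_8.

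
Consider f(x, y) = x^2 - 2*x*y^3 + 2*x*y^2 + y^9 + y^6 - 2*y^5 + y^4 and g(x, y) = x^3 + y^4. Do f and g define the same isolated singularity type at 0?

The Hessian of f at 0 has rank 1. Corank 1: A-series; mu = 8 gives A_8. The Hessian of g at 0 has rank 0. Corank 2; j^3 = x^3 is a perfect cube, so E-series; the 4-jet and mu = 6 give E_6. f is A_8 but g is E_6, hence not right-equivalent.

No.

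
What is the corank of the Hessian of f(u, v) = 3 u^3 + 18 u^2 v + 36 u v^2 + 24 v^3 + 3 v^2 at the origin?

1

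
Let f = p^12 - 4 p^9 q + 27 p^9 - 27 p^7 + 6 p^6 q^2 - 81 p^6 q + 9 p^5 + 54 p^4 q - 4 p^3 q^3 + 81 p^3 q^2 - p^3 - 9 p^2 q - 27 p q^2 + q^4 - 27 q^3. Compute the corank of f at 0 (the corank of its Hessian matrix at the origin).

2

Hessian at 0 has rank 0.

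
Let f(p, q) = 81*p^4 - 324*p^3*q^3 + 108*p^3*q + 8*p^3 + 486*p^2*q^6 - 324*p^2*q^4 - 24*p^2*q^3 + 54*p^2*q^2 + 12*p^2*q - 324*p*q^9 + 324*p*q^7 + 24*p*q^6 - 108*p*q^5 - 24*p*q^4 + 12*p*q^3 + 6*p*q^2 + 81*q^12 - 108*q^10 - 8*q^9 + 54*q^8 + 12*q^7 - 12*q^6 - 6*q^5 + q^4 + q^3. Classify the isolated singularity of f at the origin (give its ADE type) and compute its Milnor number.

The Hessian of f at 0 is [[0, 0], [0, 0]] with rank 0, so corank 2. A Groebner basis of the Jacobian ideal J(f) in C{p,q} is {q^4, p*q^2 + 4*q^3/9, p^2 + p*q + q^2/4}; counting standard monomials gives mu = 6. Corank 2; j^3 = (2*p + q)^3 is a perfect cube, so E-series; the 4-jet and mu = 6 give E_6.

Type E6, Milnor number mu = 6.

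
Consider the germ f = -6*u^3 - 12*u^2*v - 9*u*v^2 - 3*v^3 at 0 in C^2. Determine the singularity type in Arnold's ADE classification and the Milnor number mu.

Type D_{4}, Milnor number mu = 4.

The Hessian of f at 0 has rank 0. Corank 2; j^3 = -3*(u + v)*(2*u^2 + 2*u*v + v^2) splits into three distinct lines over C (the quadratic factor has nonzero discriminant), so D_4.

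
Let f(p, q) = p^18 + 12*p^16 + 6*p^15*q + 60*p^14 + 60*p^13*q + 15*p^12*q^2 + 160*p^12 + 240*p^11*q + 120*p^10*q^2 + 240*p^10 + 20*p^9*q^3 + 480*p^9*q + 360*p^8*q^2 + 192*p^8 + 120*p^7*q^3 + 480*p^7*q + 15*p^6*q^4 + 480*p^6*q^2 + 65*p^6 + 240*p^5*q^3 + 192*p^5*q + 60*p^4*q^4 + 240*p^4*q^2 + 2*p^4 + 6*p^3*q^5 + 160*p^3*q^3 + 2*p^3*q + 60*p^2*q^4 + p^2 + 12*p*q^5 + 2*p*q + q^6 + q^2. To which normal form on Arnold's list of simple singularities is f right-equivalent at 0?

A_{5}

The Hessian of f at 0 has rank 1. Corank 1: A-series; mu = 5 gives A_5.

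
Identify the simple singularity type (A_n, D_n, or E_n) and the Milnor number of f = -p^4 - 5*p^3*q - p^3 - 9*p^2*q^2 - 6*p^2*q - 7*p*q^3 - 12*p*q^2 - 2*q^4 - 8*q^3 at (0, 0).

Type E7, Milnor number mu = 7.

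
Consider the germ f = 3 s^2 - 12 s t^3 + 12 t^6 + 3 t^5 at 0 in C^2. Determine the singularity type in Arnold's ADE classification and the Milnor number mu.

Type A4, Milnor number mu = 4.

The Hessian of f at 0 has rank 1. Corank 1: A-series; mu = 4 gives A_4.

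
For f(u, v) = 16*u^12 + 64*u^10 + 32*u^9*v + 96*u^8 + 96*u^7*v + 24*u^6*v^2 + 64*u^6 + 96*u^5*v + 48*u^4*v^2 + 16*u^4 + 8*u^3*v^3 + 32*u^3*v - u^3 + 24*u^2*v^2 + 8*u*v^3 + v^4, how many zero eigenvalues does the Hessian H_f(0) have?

2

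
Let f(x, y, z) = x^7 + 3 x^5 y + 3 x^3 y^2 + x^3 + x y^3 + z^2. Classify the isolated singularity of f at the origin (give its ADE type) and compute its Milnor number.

Type E_{7}, Milnor number mu = 7.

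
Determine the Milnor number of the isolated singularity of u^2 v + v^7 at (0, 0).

8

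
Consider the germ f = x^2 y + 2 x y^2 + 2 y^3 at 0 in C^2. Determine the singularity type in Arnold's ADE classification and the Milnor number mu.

Type D_4, Milnor number mu = 4.

The Hessian of f at 0 has rank 0. Corank 2; j^3 = y*(x^2 + 2*x*y + 2*y^2) splits into three distinct lines over C (the quadratic factor has nonzero discriminant), so D_4.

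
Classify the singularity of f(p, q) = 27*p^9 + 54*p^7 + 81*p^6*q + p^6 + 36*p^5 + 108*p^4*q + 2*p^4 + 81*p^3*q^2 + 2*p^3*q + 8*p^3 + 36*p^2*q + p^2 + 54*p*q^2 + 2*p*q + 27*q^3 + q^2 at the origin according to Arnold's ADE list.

The Hessian of f at 0 has rank 1. Corank 1: A-series; mu = 2 gives A_2.

A_{2}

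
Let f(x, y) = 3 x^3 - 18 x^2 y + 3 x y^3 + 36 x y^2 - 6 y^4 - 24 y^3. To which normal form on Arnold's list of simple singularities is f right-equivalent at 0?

E_7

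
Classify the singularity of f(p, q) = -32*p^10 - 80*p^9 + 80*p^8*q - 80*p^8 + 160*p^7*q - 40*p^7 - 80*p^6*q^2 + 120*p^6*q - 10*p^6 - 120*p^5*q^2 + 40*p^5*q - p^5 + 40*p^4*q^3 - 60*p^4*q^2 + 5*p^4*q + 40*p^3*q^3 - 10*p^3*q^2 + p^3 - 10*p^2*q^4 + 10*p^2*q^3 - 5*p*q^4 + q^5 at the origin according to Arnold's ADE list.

The Hessian of f at 0 is [[0, 0], [0, 0]] with rank 0, so corank 2. A Groebner basis of the Jacobian ideal J(f) in C{p,q} is {q^5, p*q^3 - q^4/4, p^2}; counting standard monomials gives mu = 8. Corank 2; j^3 = p^3 is a perfect cube, so E-series; the 5-jet and mu = 8 give E_8.

E_{8}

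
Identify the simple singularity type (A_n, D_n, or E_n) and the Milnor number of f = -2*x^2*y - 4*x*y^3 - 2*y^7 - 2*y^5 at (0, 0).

Type D_8, Milnor number mu = 8.

The Hessian of f at 0 has rank 0. Corank 2; j^3 = -2*x^2*y has shape L^2 M (L != M), so D-series; mu = 8 gives D_8.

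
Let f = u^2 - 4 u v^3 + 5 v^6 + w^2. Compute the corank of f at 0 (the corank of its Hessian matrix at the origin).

Hessian at 0 has rank 2.

1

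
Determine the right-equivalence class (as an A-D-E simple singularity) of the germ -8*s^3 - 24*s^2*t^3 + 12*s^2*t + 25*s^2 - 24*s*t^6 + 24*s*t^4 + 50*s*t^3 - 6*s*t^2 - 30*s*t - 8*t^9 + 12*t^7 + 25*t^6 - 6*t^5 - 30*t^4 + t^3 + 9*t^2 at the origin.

A_{2}

The Hessian of f at 0 has rank 1. Corank 1: A-series; mu = 2 gives A_2.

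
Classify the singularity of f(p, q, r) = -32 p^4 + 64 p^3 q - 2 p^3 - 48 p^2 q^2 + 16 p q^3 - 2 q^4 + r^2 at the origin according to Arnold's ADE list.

E_6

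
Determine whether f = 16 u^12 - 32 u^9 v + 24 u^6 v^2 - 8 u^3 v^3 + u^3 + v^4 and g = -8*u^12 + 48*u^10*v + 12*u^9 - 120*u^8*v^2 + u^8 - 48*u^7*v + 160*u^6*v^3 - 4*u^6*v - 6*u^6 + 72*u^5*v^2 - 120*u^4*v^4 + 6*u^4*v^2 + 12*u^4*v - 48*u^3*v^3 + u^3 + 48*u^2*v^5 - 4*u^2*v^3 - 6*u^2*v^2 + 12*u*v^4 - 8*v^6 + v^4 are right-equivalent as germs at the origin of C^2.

The Hessian of f at 0 has rank 0. Corank 2; j^3 = u^3 is a perfect cube, so E-series; the 4-jet and mu = 6 give E_6. The Hessian of g at 0 has rank 0. Corank 2; j^3 = u^3 is a perfect cube, so E-series; the 4-jet and mu = 6 give E_6. Both have type E_6, hence right-equivalent.

Yes.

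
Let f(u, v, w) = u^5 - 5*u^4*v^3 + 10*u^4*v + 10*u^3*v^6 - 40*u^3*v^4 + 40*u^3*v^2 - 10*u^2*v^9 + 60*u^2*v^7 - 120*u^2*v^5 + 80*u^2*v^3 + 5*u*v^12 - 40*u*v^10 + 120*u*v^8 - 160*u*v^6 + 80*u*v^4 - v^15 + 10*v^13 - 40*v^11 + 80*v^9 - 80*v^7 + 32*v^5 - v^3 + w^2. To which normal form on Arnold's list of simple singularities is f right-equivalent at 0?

E_8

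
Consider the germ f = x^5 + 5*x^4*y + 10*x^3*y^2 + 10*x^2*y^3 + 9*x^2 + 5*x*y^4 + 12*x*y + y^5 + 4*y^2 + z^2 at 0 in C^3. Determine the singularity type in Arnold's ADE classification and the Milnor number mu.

The Hessian of f at 0 has rank 2. Corank 1: A-series; mu = 4 gives A_4.

Type A4, Milnor number mu = 4.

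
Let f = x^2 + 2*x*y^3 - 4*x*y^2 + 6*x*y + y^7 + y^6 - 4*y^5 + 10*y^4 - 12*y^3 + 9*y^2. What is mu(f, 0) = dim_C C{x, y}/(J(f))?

6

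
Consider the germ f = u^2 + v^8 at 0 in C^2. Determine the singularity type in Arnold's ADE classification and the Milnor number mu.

The Hessian of f at 0 has rank 1. Corank 1: A-series; mu = 7 gives A_7.

Type A_7, Milnor number mu = 7.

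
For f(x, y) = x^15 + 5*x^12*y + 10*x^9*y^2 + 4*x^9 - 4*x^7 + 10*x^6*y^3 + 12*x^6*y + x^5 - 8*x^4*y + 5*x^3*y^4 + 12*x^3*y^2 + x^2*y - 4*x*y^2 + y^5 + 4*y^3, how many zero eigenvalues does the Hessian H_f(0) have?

The Hessian at 0 is [[0, 0], [0, 0]] of rank 0; hence corank 2.

2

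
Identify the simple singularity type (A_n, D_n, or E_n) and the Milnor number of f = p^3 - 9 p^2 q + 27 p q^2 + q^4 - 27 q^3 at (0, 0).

The Hessian of f at 0 is [[0, 0], [0, 0]] with rank 0, so corank 2. A Groebner basis of the Jacobian ideal J(f) in C{p,q} is {q^3, p^2 - 6*p*q + 9*q^2}; counting standard monomials gives mu = 6. Corank 2; j^3 = (p - 3*q)^3 is a perfect cube, so E-series; the 4-jet and mu = 6 give E_6.

Type E_6, Milnor number mu = 6.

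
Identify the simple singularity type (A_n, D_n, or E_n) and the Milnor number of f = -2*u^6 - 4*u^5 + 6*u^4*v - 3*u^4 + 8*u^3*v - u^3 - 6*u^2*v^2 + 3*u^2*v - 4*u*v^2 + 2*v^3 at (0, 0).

The Hessian of f at 0 has rank 0. Corank 2; j^3 = -(u - v)*(u^2 - 2*u*v + 2*v^2) splits into three distinct lines over C (the quadratic factor has nonzero discriminant), so D_4.

Type D_{4}, Milnor number mu = 4.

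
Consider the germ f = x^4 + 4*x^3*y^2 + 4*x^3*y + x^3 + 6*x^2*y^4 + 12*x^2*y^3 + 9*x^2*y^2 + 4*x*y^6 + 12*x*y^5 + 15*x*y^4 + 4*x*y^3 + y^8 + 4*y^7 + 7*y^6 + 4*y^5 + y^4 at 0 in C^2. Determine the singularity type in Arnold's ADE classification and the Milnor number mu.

Type E_6, Milnor number mu = 6.

The Hessian of f at 0 is [[0, 0], [0, 0]] with rank 0, so corank 2. A Groebner basis of the Jacobian ideal J(f) in C{x,y} is {x^3, x^2*y, x^2/2 + x*y^2, -3*x^2/2 + y^3}; counting standard monomials gives mu = 6. Corank 2; j^3 = x^3 is a perfect cube, so E-series; the 4-jet and mu = 6 give E_6.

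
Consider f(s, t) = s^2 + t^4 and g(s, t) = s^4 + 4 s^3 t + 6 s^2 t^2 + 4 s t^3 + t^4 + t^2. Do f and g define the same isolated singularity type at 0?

The Hessian of f at 0 is [[2, 0], [0, 0]] with rank 1, so corank 1. A Groebner basis of the Jacobian ideal J(f) in C{s,t} is {t^3, s}; counting standard monomials gives mu = 3. Corank 1: A-series; mu = 3 gives A_3. The Hessian of g at 0 is [[0, 0], [0, 2]] with rank 1, so corank 1. A Groebner basis of the Jacobian ideal J(g) in C{s,t} is {s^3, t}; counting standard monomials gives mu = 3. Corank 1: A-series; mu = 3 gives A_3. Both have type A_3, hence right-equivalent.

Yes.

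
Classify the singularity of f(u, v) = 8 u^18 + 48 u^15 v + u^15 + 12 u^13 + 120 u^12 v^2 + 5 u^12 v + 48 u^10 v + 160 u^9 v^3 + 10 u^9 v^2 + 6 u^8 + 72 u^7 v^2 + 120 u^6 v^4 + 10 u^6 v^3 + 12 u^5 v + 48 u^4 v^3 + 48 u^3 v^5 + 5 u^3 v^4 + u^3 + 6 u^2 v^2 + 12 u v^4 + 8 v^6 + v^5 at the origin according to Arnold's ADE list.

E8

The Hessian of f at 0 has rank 0. Corank 2; j^3 = u^3 is a perfect cube, so E-series; the 5-jet and mu = 8 give E_8.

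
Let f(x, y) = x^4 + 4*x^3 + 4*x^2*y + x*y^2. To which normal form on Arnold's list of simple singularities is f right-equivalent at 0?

D_{5}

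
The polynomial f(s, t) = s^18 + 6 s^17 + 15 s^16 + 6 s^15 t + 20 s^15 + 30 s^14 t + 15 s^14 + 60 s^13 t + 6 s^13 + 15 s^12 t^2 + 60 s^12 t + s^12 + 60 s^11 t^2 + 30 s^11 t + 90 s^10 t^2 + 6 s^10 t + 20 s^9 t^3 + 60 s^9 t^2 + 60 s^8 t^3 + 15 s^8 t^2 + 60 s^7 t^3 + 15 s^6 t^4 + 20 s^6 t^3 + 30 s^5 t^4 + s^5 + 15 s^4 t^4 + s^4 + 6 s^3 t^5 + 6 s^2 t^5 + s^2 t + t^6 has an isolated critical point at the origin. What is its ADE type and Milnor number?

The Hessian of f at 0 has rank 0. Corank 2; j^3 = s^2*t has shape L^2 M (L != M), so D-series; mu = 7 gives D_7.

Type D_{7}, Milnor number mu = 7.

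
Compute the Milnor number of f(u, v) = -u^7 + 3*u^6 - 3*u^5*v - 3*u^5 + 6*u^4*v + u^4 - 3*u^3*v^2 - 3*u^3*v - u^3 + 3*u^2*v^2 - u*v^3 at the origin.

7

The Hessian of f at 0 is [[0, 0], [0, 0]] with rank 0, so corank 2. A Groebner basis of the Jacobian ideal J(f) in C{u,v} is {3*u^2 + v^4 + v^3, u^3, u^2*v - u^2 - v^3/3, -2*u^2 + u*v^2 - 2*v^3/3}; counting standard monomials gives mu = 7. Corank 2; j^3 = -u^3 is a perfect cube, so E-series; the 4-jet and mu = 7 give E_7.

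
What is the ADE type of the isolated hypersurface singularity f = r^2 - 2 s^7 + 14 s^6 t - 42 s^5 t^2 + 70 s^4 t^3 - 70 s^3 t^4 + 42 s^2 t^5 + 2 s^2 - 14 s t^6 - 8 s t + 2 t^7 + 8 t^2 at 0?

A6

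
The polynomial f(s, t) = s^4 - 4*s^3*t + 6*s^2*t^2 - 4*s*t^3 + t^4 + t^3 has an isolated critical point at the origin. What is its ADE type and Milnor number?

The Hessian of f at 0 has rank 0. Corank 2; j^3 = t^3 is a perfect cube, so E-series; the 4-jet and mu = 6 give E_6.

Type E_{6}, Milnor number mu = 6.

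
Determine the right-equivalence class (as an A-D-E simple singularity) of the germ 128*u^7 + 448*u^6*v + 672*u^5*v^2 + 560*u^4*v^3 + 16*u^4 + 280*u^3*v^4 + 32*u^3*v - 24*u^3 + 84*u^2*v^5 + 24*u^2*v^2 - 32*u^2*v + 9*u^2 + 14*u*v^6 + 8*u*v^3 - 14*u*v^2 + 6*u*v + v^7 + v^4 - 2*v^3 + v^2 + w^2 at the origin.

The Hessian of f at 0 has rank 2. Corank 1: A-series; mu = 6 gives A_6.

A_{6}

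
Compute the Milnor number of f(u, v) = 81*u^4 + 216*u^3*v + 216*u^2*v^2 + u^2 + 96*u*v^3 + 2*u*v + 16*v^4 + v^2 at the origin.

3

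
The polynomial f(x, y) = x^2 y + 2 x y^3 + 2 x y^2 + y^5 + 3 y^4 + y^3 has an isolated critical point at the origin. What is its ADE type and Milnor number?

Type D5, Milnor number mu = 5.

The Hessian of f at 0 is [[0, 0], [0, 0]] with rank 0, so corank 2. A Groebner basis of the Jacobian ideal J(f) in C{x,y} is {x*y^2 - x*y - y^2, x*y + y^3 + y^2, x^2 - 2*x*y - 3*y^2}; counting standard monomials gives mu = 5. Corank 2; j^3 = y*(x + y)^2 has shape L^2 M (L != M), so D-series; mu = 5 gives D_5.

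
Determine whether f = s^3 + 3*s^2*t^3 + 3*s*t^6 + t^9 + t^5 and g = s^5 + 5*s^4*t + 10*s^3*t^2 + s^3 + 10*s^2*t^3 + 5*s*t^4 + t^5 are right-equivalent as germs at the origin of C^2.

Yes.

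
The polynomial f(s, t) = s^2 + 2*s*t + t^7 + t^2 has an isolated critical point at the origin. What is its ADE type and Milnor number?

Type A6, Milnor number mu = 6.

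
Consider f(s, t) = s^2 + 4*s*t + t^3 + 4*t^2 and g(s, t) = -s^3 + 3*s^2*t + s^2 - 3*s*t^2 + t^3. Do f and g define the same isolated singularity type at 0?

The Hessian of f at 0 has rank 1. Corank 1: A-series; mu = 2 gives A_2. The Hessian of g at 0 has rank 1. Corank 1: A-series; mu = 2 gives A_2. Both have type A_2, hence right-equivalent.

Yes.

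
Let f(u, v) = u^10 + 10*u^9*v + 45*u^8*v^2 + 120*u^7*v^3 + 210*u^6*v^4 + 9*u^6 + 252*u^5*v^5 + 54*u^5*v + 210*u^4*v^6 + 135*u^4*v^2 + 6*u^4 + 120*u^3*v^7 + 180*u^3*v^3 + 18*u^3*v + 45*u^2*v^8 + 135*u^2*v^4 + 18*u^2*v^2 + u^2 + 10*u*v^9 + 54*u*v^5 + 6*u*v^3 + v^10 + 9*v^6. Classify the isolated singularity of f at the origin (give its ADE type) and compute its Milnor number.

Type A_9, Milnor number mu = 9.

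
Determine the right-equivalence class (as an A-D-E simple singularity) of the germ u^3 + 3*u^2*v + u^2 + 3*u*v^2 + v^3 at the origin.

The Hessian of f at 0 has rank 1. Corank 1: A-series; mu = 2 gives A_2.

A_{2}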